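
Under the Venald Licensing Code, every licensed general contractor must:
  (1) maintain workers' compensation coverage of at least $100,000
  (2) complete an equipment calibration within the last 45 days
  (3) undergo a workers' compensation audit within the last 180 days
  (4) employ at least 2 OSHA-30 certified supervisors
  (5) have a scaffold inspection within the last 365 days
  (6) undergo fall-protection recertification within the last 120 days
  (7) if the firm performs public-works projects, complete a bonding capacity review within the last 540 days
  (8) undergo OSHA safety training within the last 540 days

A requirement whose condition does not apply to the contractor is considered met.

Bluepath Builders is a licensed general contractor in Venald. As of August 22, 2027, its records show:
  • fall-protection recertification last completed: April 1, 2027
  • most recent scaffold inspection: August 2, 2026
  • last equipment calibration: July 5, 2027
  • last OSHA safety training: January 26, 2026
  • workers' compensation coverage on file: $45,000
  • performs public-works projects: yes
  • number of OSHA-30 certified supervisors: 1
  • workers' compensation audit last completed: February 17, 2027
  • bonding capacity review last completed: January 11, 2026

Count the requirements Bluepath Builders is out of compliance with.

8

1. workers' compensation coverage $45,000 < $100,000 → not met
2. equipment calibration 48 days ago vs limit 45 → not met
3. workers' compensation audit 186 days ago vs limit 180 → not met
4. OSHA-30 certified supervisors 1 < 2 → not met
5. scaffold inspection 385 days ago vs limit 365 → not met
6. fall-protection recertification 143 days ago vs limit 120 → not met
7. condition 'performs public-works projects' holds; bonding capacity review 588 days ago vs limit 540 → not met
8. OSHA safety training 573 days ago vs limit 540 → not met
Not met: 8 of 8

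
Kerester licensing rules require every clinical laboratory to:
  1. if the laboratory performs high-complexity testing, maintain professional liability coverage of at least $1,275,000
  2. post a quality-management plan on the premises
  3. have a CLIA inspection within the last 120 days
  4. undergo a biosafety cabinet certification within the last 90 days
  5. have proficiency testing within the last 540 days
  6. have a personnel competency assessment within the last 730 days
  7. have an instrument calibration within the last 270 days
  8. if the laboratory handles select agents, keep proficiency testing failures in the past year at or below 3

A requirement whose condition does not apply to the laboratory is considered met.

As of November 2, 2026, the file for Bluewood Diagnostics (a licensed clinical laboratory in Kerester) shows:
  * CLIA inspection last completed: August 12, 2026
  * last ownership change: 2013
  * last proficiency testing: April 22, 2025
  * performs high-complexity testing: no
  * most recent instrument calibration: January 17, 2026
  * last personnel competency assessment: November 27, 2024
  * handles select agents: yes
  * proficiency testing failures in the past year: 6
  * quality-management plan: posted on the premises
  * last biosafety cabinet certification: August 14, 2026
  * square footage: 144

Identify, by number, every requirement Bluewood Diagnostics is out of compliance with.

1. condition 'performs high-complexity testing' does not hold → requirement n/a → met
2. quality-management plan present → met
3. CLIA inspection 82 days ago vs limit 120 → met
4. biosafety cabinet certification 80 days ago vs limit 90 → met
5. proficiency testing 559 days ago vs limit 540 → not met
6. personnel competency assessment 705 days ago vs limit 730 → met
7. instrument calibration 289 days ago vs limit 270 → not met
8. condition 'handles select agents' holds; proficiency testing failures in the past year 6 > 3 → not met
Not met: 5, 7, 8

5, 7, 8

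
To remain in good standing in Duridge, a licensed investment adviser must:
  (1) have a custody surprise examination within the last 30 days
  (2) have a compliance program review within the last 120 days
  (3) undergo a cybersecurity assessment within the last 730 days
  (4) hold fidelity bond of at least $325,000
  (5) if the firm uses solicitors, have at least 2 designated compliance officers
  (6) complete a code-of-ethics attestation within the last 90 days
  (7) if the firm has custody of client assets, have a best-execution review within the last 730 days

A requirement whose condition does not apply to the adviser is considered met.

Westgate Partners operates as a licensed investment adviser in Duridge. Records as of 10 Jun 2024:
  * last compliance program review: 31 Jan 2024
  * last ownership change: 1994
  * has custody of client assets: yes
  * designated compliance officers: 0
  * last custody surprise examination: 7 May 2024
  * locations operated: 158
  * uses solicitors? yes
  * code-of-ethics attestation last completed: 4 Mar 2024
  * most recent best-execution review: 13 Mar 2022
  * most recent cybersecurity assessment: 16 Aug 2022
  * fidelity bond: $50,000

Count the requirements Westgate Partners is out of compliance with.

1. custody surprise examination 34 days ago vs limit 30 → not met
2. compliance program review 131 days ago vs limit 120 → not met
3. cybersecurity assessment 664 days ago vs limit 730 → met
4. fidelity bond $50,000 < $325,000 → not met
5. condition 'uses solicitors' holds; designated compliance officers 0 < 2 → not met
6. code-of-ethics attestation 98 days ago vs limit 90 → not met
7. condition 'has custody of client assets' holds; best-execution review 820 days ago vs limit 730 → not met
Not met: 6 of 7

6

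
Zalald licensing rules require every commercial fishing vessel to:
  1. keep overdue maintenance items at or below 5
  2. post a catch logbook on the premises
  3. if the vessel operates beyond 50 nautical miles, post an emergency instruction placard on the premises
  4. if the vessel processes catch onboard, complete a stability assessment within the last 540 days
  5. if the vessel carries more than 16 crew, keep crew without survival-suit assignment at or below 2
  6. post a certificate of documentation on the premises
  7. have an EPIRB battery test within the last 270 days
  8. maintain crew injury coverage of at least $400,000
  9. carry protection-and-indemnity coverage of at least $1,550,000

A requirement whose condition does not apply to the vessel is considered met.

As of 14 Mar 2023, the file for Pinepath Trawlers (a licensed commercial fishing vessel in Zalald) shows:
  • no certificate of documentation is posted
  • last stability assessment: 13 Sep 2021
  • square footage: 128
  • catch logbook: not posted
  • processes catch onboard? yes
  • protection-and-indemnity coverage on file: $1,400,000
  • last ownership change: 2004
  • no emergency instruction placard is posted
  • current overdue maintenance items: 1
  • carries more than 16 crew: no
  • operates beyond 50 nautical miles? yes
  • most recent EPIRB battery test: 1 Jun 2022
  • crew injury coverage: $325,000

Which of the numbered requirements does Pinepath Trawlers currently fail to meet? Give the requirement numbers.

1. overdue maintenance items 1 ≤ 5 → met
2. catch logbook absent → not met
3. condition 'operates beyond 50 nautical miles' holds; emergency instruction placard absent → not met
4. condition 'processes catch onboard' holds; stability assessment 547 days ago vs limit 540 → not met
5. condition 'carries more than 16 crew' does not hold → requirement n/a → met
6. certificate of documentation absent → not met
7. EPIRB battery test 286 days ago vs limit 270 → not met
8. crew injury coverage $325,000 < $400,000 → not met
9. protection-and-indemnity coverage $1,400,000 < $1,550,000 → not met
Not met: 2, 3, 4, 6, 7, 8, 9

2, 3, 4, 6, 7, 8, 9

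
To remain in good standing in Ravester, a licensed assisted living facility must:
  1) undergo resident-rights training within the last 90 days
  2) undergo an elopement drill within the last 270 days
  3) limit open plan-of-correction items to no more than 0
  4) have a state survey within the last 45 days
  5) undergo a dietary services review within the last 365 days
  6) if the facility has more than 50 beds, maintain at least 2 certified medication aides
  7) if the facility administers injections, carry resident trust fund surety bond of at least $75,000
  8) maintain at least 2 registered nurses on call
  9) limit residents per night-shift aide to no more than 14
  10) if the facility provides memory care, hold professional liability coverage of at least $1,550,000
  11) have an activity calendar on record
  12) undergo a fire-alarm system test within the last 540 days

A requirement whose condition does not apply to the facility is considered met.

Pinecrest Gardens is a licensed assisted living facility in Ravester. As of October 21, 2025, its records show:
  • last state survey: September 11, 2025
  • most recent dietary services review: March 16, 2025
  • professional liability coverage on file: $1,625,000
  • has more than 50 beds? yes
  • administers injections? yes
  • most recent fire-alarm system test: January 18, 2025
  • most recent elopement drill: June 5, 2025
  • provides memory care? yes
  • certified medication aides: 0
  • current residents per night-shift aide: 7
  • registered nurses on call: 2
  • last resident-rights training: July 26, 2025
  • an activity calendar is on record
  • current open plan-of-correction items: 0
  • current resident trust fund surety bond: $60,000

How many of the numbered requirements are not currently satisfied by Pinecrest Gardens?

1. resident-rights training 87 days ago vs limit 90 → met
2. elopement drill 138 days ago vs limit 270 → met
3. open plan-of-correction items 0 ≤ 0 → met
4. state survey 40 days ago vs limit 45 → met
5. dietary services review 219 days ago vs limit 365 → met
6. condition 'has more than 50 beds' holds; certified medication aides 0 < 2 → not met
7. condition 'administers injections' holds; resident trust fund surety bond $60,000 < $75,000 → not met
8. registered nurses on call 2 ≥ 2 → met
9. residents per night-shift aide 7 ≤ 14 → met
10. condition 'provides memory care' holds; professional liability coverage $1,625,000 ≥ $1,550,000 → met
11. activity calendar present → met
12. fire-alarm system test 276 days ago vs limit 540 → met
Not met: 2 of 12

2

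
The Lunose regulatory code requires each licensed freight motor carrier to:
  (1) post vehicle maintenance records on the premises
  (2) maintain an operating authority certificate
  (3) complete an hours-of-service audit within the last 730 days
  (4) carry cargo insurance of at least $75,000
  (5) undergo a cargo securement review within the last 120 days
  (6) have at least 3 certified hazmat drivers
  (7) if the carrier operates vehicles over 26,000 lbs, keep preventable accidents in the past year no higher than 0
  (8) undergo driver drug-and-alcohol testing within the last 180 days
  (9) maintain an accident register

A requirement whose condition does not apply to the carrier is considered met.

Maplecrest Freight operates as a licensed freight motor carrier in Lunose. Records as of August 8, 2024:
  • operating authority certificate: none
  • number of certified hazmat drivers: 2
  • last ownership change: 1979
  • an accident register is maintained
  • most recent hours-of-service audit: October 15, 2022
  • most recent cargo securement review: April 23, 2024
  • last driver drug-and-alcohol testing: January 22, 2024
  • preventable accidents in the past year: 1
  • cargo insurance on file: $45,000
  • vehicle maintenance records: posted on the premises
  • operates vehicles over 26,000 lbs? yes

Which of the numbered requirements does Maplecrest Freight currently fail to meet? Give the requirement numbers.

1. vehicle maintenance records present → met
2. operating authority certificate absent → not met
3. hours-of-service audit 663 days ago vs limit 730 → met
4. cargo insurance $45,000 < $75,000 → not met
5. cargo securement review 107 days ago vs limit 120 → met
6. certified hazmat drivers 2 < 3 → not met
7. condition 'operates vehicles over 26,000 lbs' holds; preventable accidents in the past year 1 > 0 → not met
8. driver drug-and-alcohol testing 199 days ago vs limit 180 → not met
9. accident register present → met
Not met: 2, 4, 6, 7, 8

2, 4, 6, 7, 8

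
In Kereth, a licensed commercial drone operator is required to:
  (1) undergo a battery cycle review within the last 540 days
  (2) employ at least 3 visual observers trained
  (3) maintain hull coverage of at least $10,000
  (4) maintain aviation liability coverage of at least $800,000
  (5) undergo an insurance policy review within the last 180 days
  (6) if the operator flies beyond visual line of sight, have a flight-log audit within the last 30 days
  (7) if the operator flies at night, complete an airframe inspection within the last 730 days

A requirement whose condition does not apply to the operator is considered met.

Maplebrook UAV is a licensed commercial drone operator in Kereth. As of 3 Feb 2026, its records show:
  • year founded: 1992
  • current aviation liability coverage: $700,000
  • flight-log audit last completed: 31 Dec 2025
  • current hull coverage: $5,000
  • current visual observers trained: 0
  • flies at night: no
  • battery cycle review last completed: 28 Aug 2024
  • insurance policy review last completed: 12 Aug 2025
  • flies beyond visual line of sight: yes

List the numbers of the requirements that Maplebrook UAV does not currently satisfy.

2, 3, 4, 6

1. battery cycle review 524 days ago vs limit 540 → met
2. visual observers trained 0 < 3 → not met
3. hull coverage $5,000 < $10,000 → not met
4. aviation liability coverage $700,000 < $800,000 → not met
5. insurance policy review 175 days ago vs limit 180 → met
6. condition 'flies beyond visual line of sight' holds; flight-log audit 34 days ago vs limit 30 → not met
7. condition 'flies at night' does not hold → requirement n/a → met
Not met: 2, 3, 4, 6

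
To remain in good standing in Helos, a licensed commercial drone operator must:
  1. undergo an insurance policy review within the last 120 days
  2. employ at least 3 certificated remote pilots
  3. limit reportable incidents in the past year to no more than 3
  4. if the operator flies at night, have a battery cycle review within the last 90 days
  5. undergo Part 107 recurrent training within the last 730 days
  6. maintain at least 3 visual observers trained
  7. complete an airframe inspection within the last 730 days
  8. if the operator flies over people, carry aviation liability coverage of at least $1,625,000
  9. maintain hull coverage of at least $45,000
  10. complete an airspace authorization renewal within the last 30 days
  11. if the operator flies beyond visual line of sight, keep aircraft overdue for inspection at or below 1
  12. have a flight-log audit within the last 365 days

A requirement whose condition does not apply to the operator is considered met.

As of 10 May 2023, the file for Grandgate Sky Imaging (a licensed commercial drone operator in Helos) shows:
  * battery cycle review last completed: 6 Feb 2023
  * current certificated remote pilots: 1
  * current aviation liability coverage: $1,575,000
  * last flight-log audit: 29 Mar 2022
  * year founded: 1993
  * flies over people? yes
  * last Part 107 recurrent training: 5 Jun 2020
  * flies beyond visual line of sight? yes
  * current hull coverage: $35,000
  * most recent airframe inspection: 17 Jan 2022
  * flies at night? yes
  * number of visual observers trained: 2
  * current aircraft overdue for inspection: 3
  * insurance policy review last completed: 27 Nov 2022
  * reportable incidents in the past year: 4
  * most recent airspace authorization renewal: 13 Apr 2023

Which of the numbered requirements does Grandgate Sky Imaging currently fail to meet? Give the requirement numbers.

1. insurance policy review 164 days ago vs limit 120 → not met
2. certificated remote pilots 1 < 3 → not met
3. reportable incidents in the past year 4 > 3 → not met
4. condition 'flies at night' holds; battery cycle review 93 days ago vs limit 90 → not met
5. Part 107 recurrent training 1069 days ago vs limit 730 → not met
6. visual observers trained 2 < 3 → not met
7. airframe inspection 478 days ago vs limit 730 → met
8. condition 'flies over people' holds; aviation liability coverage $1,575,000 < $1,625,000 → not met
9. hull coverage $35,000 < $45,000 → not met
10. airspace authorization renewal 27 days ago vs limit 30 → met
11. condition 'flies beyond visual line of sight' holds; aircraft overdue for inspection 3 > 1 → not met
12. flight-log audit 407 days ago vs limit 365 → not met
Not met: 1, 2, 3, 4, 5, 6, 8, 9, 11, 12

1, 2, 3, 4, 5, 6, 8, 9, 11, 12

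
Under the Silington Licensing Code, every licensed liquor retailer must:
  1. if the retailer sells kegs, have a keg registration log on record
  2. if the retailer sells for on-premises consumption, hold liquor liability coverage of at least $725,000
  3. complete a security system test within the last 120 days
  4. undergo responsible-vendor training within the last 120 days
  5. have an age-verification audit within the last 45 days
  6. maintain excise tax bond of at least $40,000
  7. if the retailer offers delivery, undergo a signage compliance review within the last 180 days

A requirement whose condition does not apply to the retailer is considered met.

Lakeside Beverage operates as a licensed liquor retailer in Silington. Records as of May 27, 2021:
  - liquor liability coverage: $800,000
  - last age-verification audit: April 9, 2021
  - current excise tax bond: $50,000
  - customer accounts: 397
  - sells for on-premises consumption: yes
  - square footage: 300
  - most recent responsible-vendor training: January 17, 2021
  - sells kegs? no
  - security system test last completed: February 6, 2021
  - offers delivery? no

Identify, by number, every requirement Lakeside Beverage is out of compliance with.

4, 5

1. condition 'sells kegs' does not hold → requirement n/a → met
2. condition 'sells for on-premises consumption' holds; liquor liability coverage $800,000 ≥ $725,000 → met
3. security system test 110 days ago vs limit 120 → met
4. responsible-vendor training 130 days ago vs limit 120 → not met
5. age-verification audit 48 days ago vs limit 45 → not met
6. excise tax bond $50,000 ≥ $40,000 → met
7. condition 'offers delivery' does not hold → requirement n/a → met
Not met: 4, 5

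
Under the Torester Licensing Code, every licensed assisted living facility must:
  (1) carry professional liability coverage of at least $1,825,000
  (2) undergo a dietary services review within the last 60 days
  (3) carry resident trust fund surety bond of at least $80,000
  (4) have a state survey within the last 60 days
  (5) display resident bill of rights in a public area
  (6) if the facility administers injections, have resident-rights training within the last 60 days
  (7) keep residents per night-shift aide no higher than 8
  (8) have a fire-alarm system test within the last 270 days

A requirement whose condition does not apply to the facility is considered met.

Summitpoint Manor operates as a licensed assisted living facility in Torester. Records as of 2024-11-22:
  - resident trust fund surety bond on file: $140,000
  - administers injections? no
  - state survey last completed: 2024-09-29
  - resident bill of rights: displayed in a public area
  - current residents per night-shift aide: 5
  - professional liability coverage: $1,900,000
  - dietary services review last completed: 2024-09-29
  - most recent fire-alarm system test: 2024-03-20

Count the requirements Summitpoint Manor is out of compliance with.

1. professional liability coverage $1,900,000 ≥ $1,825,000 → met
2. dietary services review 54 days ago vs limit 60 → met
3. resident trust fund surety bond $140,000 ≥ $80,000 → met
4. state survey 54 days ago vs limit 60 → met
5. resident bill of rights present → met
6. condition 'administers injections' does not hold → requirement n/a → met
7. residents per night-shift aide 5 ≤ 8 → met
8. fire-alarm system test 247 days ago vs limit 270 → met
Not met: 0 of 8

0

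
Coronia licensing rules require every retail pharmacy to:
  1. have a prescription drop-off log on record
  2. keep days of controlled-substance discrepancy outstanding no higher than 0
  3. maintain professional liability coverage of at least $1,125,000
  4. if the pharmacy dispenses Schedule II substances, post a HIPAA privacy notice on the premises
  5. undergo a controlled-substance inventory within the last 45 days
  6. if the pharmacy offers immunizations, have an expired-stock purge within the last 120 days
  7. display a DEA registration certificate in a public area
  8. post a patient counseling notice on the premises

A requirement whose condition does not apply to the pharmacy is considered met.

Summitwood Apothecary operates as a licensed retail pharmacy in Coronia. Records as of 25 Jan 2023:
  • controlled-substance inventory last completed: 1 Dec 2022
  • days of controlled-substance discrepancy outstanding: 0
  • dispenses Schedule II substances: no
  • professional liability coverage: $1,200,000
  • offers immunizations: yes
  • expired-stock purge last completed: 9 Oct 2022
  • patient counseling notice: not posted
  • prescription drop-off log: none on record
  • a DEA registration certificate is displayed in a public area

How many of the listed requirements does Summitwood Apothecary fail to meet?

3

1. prescription drop-off log absent → not met
2. days of controlled-substance discrepancy outstanding 0 ≤ 0 → met
3. professional liability coverage $1,200,000 ≥ $1,125,000 → met
4. condition 'dispenses Schedule II substances' does not hold → requirement n/a → met
5. controlled-substance inventory 55 days ago vs limit 45 → not met
6. condition 'offers immunizations' holds; expired-stock purge 108 days ago vs limit 120 → met
7. DEA registration certificate present → met
8. patient counseling notice absent → not met
Not met: 3 of 8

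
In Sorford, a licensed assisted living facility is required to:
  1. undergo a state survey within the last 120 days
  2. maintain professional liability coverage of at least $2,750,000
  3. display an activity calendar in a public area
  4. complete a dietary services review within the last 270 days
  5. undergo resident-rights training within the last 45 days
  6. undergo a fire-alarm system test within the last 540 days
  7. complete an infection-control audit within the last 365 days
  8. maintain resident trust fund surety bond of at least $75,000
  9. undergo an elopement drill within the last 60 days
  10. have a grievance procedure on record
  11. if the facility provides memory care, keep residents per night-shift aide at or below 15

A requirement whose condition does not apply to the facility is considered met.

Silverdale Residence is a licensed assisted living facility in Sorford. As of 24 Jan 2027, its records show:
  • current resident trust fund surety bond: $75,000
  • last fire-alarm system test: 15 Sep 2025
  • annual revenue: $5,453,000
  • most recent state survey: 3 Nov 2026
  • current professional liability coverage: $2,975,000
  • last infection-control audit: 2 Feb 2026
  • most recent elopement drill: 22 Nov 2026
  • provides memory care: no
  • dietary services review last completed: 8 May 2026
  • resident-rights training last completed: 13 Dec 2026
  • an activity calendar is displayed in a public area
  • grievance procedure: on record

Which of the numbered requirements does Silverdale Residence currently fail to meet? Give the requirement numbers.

1. state survey 82 days ago vs limit 120 → met
2. professional liability coverage $2,975,000 ≥ $2,750,000 → met
3. activity calendar present → met
4. dietary services review 261 days ago vs limit 270 → met
5. resident-rights training 42 days ago vs limit 45 → met
6. fire-alarm system test 496 days ago vs limit 540 → met
7. infection-control audit 356 days ago vs limit 365 → met
8. resident trust fund surety bond $75,000 ≥ $75,000 → met
9. elopement drill 63 days ago vs limit 60 → not met
10. grievance procedure present → met
11. condition 'provides memory care' does not hold → requirement n/a → met
Not met: 9

9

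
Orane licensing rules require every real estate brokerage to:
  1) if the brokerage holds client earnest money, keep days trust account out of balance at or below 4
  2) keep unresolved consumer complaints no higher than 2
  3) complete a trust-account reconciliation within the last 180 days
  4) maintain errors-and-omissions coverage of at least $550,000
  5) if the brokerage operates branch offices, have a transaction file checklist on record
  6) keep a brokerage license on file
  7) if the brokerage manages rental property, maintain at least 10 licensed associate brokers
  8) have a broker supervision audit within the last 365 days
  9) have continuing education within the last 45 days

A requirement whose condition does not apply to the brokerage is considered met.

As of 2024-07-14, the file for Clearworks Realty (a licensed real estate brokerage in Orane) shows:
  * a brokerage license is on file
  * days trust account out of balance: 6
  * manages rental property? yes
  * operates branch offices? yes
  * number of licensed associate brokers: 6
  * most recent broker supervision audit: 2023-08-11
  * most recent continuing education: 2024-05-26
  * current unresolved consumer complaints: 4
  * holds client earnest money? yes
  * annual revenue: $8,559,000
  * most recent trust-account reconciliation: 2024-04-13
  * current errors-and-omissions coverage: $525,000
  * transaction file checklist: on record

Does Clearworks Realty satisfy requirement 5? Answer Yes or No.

Yes

5. condition 'operates branch offices' holds; transaction file checklist present → met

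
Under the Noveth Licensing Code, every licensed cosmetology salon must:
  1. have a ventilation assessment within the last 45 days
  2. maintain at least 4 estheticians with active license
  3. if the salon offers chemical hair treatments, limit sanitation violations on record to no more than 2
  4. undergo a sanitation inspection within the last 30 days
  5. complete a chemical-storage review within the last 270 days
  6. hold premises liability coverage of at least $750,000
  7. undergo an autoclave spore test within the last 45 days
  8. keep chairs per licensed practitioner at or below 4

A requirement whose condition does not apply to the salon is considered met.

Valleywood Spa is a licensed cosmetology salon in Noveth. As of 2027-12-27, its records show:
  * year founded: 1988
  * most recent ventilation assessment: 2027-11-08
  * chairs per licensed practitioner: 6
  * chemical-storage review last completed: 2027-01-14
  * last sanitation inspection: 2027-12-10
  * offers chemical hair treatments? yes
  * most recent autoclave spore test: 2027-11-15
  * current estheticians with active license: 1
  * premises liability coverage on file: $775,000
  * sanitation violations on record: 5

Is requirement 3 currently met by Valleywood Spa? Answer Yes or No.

3. condition 'offers chemical hair treatments' holds; sanitation violations on record 5 > 2 → not met

No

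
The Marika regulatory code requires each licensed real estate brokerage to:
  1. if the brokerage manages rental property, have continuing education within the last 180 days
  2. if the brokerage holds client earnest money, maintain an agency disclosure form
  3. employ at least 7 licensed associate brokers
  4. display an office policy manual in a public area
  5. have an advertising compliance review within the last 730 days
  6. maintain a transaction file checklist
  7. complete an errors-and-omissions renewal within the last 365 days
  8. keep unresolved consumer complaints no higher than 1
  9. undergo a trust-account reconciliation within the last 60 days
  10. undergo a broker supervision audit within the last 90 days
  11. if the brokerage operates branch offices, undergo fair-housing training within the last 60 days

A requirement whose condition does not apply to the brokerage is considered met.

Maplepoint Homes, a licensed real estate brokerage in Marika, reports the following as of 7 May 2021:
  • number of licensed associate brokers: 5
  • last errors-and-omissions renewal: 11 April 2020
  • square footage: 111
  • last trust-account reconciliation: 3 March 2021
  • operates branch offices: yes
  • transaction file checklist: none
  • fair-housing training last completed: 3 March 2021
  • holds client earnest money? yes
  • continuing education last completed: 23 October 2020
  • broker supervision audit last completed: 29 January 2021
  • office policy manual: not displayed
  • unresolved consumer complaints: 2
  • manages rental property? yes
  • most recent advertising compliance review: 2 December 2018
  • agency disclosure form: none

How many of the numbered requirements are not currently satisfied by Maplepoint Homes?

1. condition 'manages rental property' holds; continuing education 196 days ago vs limit 180 → not met
2. condition 'holds client earnest money' holds; agency disclosure form absent → not met
3. licensed associate brokers 5 < 7 → not met
4. office policy manual absent → not met
5. advertising compliance review 887 days ago vs limit 730 → not met
6. transaction file checklist absent → not met
7. errors-and-omissions renewal 391 days ago vs limit 365 → not met
8. unresolved consumer complaints 2 > 1 → not met
9. trust-account reconciliation 65 days ago vs limit 60 → not met
10. broker supervision audit 98 days ago vs limit 90 → not met
11. condition 'operates branch offices' holds; fair-housing training 65 days ago vs limit 60 → not met
Not met: 11 of 11

11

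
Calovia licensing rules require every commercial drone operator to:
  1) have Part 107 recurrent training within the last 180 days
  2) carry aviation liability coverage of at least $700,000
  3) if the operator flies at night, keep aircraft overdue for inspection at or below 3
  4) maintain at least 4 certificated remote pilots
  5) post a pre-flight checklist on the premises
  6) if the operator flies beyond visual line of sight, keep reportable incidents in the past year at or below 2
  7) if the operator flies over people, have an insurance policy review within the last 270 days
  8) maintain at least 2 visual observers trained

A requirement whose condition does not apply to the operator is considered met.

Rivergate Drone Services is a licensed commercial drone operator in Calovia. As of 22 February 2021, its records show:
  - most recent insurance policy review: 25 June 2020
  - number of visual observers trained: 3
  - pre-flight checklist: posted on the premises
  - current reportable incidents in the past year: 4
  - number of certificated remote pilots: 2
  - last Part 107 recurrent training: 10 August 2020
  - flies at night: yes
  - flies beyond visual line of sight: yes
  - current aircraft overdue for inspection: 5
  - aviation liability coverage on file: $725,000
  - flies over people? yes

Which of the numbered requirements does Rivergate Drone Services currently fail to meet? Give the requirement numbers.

1, 3, 4, 6

1. Part 107 recurrent training 196 days ago vs limit 180 → not met
2. aviation liability coverage $725,000 ≥ $700,000 → met
3. condition 'flies at night' holds; aircraft overdue for inspection 5 > 3 → not met
4. certificated remote pilots 2 < 4 → not met
5. pre-flight checklist present → met
6. condition 'flies beyond visual line of sight' holds; reportable incidents in the past year 4 > 2 → not met
7. condition 'flies over people' holds; insurance policy review 242 days ago vs limit 270 → met
8. visual observers trained 3 ≥ 2 → met
Not met: 1, 3, 4, 6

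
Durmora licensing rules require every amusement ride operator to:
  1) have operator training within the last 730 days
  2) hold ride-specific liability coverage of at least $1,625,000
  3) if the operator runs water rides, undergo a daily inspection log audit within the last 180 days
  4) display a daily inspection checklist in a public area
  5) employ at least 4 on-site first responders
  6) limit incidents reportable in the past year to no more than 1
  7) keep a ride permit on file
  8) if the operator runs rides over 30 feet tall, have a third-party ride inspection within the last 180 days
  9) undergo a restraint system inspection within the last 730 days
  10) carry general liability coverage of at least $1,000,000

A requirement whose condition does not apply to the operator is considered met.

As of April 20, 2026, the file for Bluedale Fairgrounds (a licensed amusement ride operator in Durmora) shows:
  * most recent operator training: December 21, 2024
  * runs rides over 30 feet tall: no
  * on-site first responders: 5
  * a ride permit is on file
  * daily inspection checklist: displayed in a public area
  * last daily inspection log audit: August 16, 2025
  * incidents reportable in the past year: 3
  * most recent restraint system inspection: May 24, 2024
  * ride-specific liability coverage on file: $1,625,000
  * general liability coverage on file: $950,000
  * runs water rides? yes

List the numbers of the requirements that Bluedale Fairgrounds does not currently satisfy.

3, 6, 10

1. operator training 485 days ago vs limit 730 → met
2. ride-specific liability coverage $1,625,000 ≥ $1,625,000 → met
3. condition 'runs water rides' holds; daily inspection log audit 247 days ago vs limit 180 → not met
4. daily inspection checklist present → met
5. on-site first responders 5 ≥ 4 → met
6. incidents reportable in the past year 3 > 1 → not met
7. ride permit present → met
8. condition 'runs rides over 30 feet tall' does not hold → requirement n/a → met
9. restraint system inspection 696 days ago vs limit 730 → met
10. general liability coverage $950,000 < $1,000,000 → not met
Not met: 3, 6, 10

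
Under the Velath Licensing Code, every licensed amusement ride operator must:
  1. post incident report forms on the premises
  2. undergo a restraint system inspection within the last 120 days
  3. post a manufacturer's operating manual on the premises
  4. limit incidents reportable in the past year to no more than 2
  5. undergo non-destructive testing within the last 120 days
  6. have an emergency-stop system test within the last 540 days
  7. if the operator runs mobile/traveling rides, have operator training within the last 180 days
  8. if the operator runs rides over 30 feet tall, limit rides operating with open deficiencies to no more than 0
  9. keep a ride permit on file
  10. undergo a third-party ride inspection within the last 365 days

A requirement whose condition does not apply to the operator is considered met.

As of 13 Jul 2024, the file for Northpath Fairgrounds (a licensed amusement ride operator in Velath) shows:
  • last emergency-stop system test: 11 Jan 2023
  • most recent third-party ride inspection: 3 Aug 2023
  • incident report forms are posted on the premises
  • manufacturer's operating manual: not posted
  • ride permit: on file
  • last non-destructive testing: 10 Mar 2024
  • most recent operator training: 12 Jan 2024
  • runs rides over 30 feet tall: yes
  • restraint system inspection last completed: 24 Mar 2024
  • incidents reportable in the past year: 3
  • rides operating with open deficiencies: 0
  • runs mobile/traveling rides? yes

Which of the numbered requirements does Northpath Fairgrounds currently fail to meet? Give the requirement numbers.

1. incident report forms present → met
2. restraint system inspection 111 days ago vs limit 120 → met
3. manufacturer's operating manual absent → not met
4. incidents reportable in the past year 3 > 2 → not met
5. non-destructive testing 125 days ago vs limit 120 → not met
6. emergency-stop system test 549 days ago vs limit 540 → not met
7. condition 'runs mobile/traveling rides' holds; operator training 183 days ago vs limit 180 → not met
8. condition 'runs rides over 30 feet tall' holds; rides operating with open deficiencies 0 ≤ 0 → met
9. ride permit present → met
10. third-party ride inspection 345 days ago vs limit 365 → met
Not met: 3, 4, 5, 6, 7

3, 4, 5, 6, 7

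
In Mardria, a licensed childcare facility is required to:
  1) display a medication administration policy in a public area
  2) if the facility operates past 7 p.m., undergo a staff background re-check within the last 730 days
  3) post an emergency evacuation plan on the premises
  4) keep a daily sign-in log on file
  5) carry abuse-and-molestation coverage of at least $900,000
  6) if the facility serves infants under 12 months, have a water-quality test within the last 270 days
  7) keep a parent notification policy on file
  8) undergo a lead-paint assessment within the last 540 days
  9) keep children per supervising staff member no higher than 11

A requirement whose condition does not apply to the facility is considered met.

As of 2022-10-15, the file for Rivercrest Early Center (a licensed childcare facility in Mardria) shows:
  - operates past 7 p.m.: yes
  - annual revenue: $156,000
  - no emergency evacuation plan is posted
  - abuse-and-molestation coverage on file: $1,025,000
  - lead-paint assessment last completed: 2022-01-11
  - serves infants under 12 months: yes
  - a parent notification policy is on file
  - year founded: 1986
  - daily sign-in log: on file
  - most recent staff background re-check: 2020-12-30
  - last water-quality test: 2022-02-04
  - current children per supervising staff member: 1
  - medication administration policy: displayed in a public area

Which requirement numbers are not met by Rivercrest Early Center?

1. medication administration policy present → met
2. condition 'operates past 7 p.m.' holds; staff background re-check 654 days ago vs limit 730 → met
3. emergency evacuation plan absent → not met
4. daily sign-in log present → met
5. abuse-and-molestation coverage $1,025,000 ≥ $900,000 → met
6. condition 'serves infants under 12 months' holds; water-quality test 253 days ago vs limit 270 → met
7. parent notification policy present → met
8. lead-paint assessment 277 days ago vs limit 540 → met
9. children per supervising staff member 1 ≤ 11 → met
Not met: 3

3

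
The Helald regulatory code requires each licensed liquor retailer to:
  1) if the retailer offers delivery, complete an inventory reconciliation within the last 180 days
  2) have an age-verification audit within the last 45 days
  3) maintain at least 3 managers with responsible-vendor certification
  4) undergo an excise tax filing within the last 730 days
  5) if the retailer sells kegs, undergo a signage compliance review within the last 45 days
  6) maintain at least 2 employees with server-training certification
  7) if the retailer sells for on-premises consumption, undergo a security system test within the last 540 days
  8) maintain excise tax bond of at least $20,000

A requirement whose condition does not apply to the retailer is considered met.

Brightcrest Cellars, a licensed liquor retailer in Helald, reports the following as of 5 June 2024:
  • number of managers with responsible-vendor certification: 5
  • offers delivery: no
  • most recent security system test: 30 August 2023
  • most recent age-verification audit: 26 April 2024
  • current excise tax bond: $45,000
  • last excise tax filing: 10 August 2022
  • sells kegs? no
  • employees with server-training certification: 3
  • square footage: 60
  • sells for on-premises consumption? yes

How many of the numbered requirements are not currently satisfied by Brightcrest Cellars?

0

1. condition 'offers delivery' does not hold → requirement n/a → met
2. age-verification audit 40 days ago vs limit 45 → met
3. managers with responsible-vendor certification 5 ≥ 3 → met
4. excise tax filing 665 days ago vs limit 730 → met
5. condition 'sells kegs' does not hold → requirement n/a → met
6. employees with server-training certification 3 ≥ 2 → met
7. condition 'sells for on-premises consumption' holds; security system test 280 days ago vs limit 540 → met
8. excise tax bond $45,000 ≥ $20,000 → met
Not met: 0 of 8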